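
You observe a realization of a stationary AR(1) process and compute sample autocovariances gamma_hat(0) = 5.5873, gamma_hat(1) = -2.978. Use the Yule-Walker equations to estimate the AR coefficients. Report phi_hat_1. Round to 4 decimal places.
\hat\phi_{1} = -0.5330

The Yule-Walker equations for an AR(p) process read, in matrix form,
  Gamma_p phi = r_p,   with   (Gamma_p)_{ij} = gamma(|i - j|),
                       (r_p)_i = gamma(i),   i,j = 1..p.
Substitute the sample gammas (Toeplitz matrix and right-hand side of size 1):
  Gamma_p = [[5.5873]]
  r_p     = [-2.978]
With p = 1 this is the single equation gamma(0) phi_1 = gamma(1):
  phi_hat_1 = gamma(1) / gamma(0) = -2.978 / 5.5873 = -0.5330.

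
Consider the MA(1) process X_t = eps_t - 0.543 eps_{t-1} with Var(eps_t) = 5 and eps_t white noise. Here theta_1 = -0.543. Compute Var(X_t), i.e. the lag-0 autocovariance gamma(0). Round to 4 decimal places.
\gamma(0) = 6.4742

For an MA(q) process X_t = eps_t + sum_i theta_i eps_{t-i} with
Var(eps_t) = sigma^2, the variance is
  gamma(0) = sigma^2 * (1 + sum_i theta_i^2).
  sum_i theta_i^2 = (-0.543)^2 = 0.294849.
  gamma(0) = 5 * (1 + 0.294849) = 5 * 1.294849 = 6.474245, which rounds to 6.4742.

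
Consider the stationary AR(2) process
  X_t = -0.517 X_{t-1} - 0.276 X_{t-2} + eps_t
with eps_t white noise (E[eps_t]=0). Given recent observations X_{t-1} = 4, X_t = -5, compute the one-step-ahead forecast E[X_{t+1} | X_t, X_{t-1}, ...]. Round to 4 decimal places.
E[X_{t+1} \mid \mathcal F_t] = 1.4810

For an AR(p) model X_t = c + sum_i phi_i X_{t-i} + eps_t, the
one-step-ahead conditional mean is
  E[X_{t+1} | X_t, ...] = c + sum_i phi_i X_{t+1-i}.
Substitute known values:
  E[X_{t+1} | ...] = (-0.517) * (-5) + (-0.276) * (4)
                   = 1.4810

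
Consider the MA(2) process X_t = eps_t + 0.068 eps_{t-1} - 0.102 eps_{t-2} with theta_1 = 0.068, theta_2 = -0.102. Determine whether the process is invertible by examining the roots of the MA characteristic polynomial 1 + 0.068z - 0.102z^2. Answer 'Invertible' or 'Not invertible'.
\text{Invertible}

The MA(q) characteristic polynomial is P(z) = 1 + 0.068z - 0.102z^2.
Invertibility requires all roots to lie outside the unit circle, i.e. |z| > 1 for every root.
Set 1 + (0.068) z + (-0.102) z^2 = 0, i.e. a z^2 + b z + c = 0 with a = -0.102, b = 0.068, c = 1.
Discriminant D = b^2 - 4ac = (0.068)^2 - 4*(-0.102)*1 = 0.004624 - (-0.408) = 0.412624.
D >= 0, so the roots are real: z = (-b +/- sqrt(D)) / (2a) = (-0.068 +/- 0.642358) / (-0.204).
  z_1 = (-0.068 + 0.642358) / (-0.204) = -2.8155,   |z_1| = 2.8155.
  z_2 = (-0.068 - 0.642358) / (-0.204) = 3.4821,   |z_2| = 3.4821.
Moduli of all roots: 2.8155, 3.4821.
All moduli strictly greater than 1? Yes.
Verdict: Invertible.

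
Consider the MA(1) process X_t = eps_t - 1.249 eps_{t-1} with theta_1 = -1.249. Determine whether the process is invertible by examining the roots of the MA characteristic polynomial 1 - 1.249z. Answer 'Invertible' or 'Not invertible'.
\text{Not invertible}

The MA(q) characteristic polynomial is P(z) = 1 - 1.249z.
Invertibility requires all roots to lie outside the unit circle, i.e. |z| > 1 for every root.
This is linear in z: 1 + (-1.249) z = 0  =>  z = -1/(-1.249) = 0.800641,  |z| = 0.800641.
Moduli of all roots: 0.8006.
All moduli strictly greater than 1? No.
Verdict: Not invertible.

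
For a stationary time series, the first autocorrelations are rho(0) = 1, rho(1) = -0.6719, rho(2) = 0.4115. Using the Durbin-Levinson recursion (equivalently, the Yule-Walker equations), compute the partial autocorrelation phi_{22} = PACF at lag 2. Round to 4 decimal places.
\phi_{22} = -0.0728

The PACF at lag k is phi_{kk}, the last component of the solution
to the Yule-Walker system G_k phi = r_k where
  (G_k)_{ij} = rho(|i - j|), (r_k)_i = rho(i), i,j = 1..k.
Equivalently, Durbin-Levinson gives phi_{kk} iteratively:
  phi_{11} = rho(1)
  phi_{kk} = [rho(k) - sum_{j=1..k-1} phi_{k-1,j} rho(k-j)]
            / [1 - sum_{j=1..k-1} phi_{k-1,j} rho(j)],
  phi_{k,j} = phi_{k-1,j} - phi_{kk} phi_{k-1,k-j},  j = 1..k-1.
Step k = 1:
  phi_11 = rho(1) = -0.6719.
Step k = 2:
  phi_22 = [rho(2) - phi_11 rho(1)] / [1 - phi_11 rho(1)] = [0.4115 - (-0.6719)(-0.6719)] / [1 - (-0.6719)(-0.6719)]
         = -0.03994961 / 0.54855039 = -0.0728.
Therefore phi_{22} = -0.0728.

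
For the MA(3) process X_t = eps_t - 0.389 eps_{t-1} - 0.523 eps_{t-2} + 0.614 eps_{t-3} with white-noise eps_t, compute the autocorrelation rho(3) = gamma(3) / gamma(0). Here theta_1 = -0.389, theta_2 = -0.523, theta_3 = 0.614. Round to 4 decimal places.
\rho(3) = 0.3408

For an MA(q) process with theta_0 = 1, the autocovariance is
  gamma(k) = sigma^2 * sum_{i=0..q-k} theta_i * theta_{i+k},
and rho(k) = gamma(k) / gamma(0). Sigma^2 cancels.
  numerator   = (1)*(0.614) = 0.614.
  denominator = (1)^2 + (-0.389)^2 + (-0.523)^2 + (0.614)^2 = 1.801846.
  rho(3) = 0.614 / 1.801846 = 0.3408.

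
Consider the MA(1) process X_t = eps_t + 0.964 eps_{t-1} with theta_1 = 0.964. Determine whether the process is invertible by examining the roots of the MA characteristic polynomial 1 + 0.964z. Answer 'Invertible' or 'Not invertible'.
\text{Invertible}

The MA(q) characteristic polynomial is P(z) = 1 + 0.964z.
Invertibility requires all roots to lie outside the unit circle, i.e. |z| > 1 for every root.
This is linear in z: 1 + (0.964) z = 0  =>  z = -1/(0.964) = -1.037344,  |z| = 1.037344.
Moduli of all roots: 1.0373.
All moduli strictly greater than 1? Yes.
Verdict: Invertible.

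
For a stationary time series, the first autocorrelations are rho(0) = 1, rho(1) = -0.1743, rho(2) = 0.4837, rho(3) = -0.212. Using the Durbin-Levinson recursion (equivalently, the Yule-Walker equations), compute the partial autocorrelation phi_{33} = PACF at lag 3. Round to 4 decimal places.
\phi_{33} = -0.1130

The PACF at lag k is phi_{kk}, the last component of the solution
to the Yule-Walker system G_k phi = r_k where
  (G_k)_{ij} = rho(|i - j|), (r_k)_i = rho(i), i,j = 1..k.
Equivalently, Durbin-Levinson gives phi_{kk} iteratively:
  phi_{11} = rho(1)
  phi_{kk} = [rho(k) - sum_{j=1..k-1} phi_{k-1,j} rho(k-j)]
            / [1 - sum_{j=1..k-1} phi_{k-1,j} rho(j)],
  phi_{k,j} = phi_{k-1,j} - phi_{kk} phi_{k-1,k-j},  j = 1..k-1.
Step k = 1:
  phi_11 = rho(1) = -0.1743.
Step k = 2:
  phi_22 = [rho(2) - phi_11 rho(1)] / [1 - phi_11 rho(1)] = [0.4837 - (-0.1743)(-0.1743)] / [1 - (-0.1743)(-0.1743)]
         = 0.45331951 / 0.96961951 = 0.467523.
  Update: phi_21 = phi_11 - phi_22 phi_11 = -0.1743 - (0.467523)(-0.1743) = -0.092811.
Step k = 3:
  phi_33 = [rho(3) - phi_21 rho(2) - phi_22 rho(1)] / [1 - phi_21 rho(1) - phi_22 rho(2)]
    numerator   = -0.212 - (-0.092811)(0.4837) - (0.467523)(-0.1743) = -0.08561818
    denominator = 1 - (-0.092811)(-0.1743) - (0.467523)(0.4837) = 0.75768217
  phi_33 = -0.08561818 / 0.75768217 = -0.113.
Therefore phi_{33} = -0.1130.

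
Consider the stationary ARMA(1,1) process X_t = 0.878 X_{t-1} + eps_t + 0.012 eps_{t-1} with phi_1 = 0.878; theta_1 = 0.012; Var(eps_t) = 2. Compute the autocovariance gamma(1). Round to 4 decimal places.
\gamma(1) = 7.8508

Multiply the model equation by X_{t-k} and take expectations. With theta_0 = psi_0 = 1 and psi_j the MA(infinity) weights, this gives
  gamma(k) - sum_i phi_i gamma(k-i) = c_k,
  c_k = sigma^2 * sum_{j=k..q} theta_j psi_{j-k}   (c_k = 0 for k > q),
using gamma(-m) = gamma(m).
psi-weights needed (psi_j = theta_j + sum_i phi_i psi_{j-i}):
  psi_1 = theta_1 + phi_1 = 0.012 + (0.878) = 0.89
Right-hand sides:
  c_0 = sigma^2 (1 + theta_1 psi_1) = 2 * (1 + (0.012)(0.89)) = 2 * 1.01068 = 2.02136
  c_1 = sigma^2 theta_1 = 2 * (0.012) = 0.024
  c_2 = 0
Equations for k = 0 and k = 1 (AR order 1):
  gamma(0) = phi_1 gamma(1) + c_0
  gamma(1) = phi_1 gamma(0) + c_1
Substituting the second into the first: gamma(0) (1 - phi_1^2) = c_0 + phi_1 c_1, so
  gamma(0) = (c_0 + phi_1 c_1) / (1 - phi_1^2) = (2.02136 + (0.878)(0.024)) / (1 - (0.878)^2) = 2.042432 / 0.229116 = 8.914401.
  gamma(1) = phi_1 gamma(0) + c_1 = (0.878)(8.914401) + (0.024) = 7.850844.
Therefore gamma(1) = 7.8508 (to 4 decimal places).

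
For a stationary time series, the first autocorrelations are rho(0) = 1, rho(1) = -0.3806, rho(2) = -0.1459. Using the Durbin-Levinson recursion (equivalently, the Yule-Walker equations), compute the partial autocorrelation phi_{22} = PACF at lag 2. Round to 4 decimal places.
\phi_{22} = -0.3400

The PACF at lag k is phi_{kk}, the last component of the solution
to the Yule-Walker system G_k phi = r_k where
  (G_k)_{ij} = rho(|i - j|), (r_k)_i = rho(i), i,j = 1..k.
Equivalently, Durbin-Levinson gives phi_{kk} iteratively:
  phi_{11} = rho(1)
  phi_{kk} = [rho(k) - sum_{j=1..k-1} phi_{k-1,j} rho(k-j)]
            / [1 - sum_{j=1..k-1} phi_{k-1,j} rho(j)],
  phi_{k,j} = phi_{k-1,j} - phi_{kk} phi_{k-1,k-j},  j = 1..k-1.
Step k = 1:
  phi_11 = rho(1) = -0.3806.
Step k = 2:
  phi_22 = [rho(2) - phi_11 rho(1)] / [1 - phi_11 rho(1)] = [-0.1459 - (-0.3806)(-0.3806)] / [1 - (-0.3806)(-0.3806)]
         = -0.29075636 / 0.85514364 = -0.34.
Therefore phi_{22} = -0.3400.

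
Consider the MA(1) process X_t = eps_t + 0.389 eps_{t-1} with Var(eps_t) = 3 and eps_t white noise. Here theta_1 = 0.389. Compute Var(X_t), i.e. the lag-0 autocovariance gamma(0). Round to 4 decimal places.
\gamma(0) = 3.4540

For an MA(q) process X_t = eps_t + sum_i theta_i eps_{t-i} with
Var(eps_t) = sigma^2, the variance is
  gamma(0) = sigma^2 * (1 + sum_i theta_i^2).
  sum_i theta_i^2 = (0.389)^2 = 0.151321.
  gamma(0) = 3 * (1 + 0.151321) = 3 * 1.151321 = 3.453963, which rounds to 3.4540.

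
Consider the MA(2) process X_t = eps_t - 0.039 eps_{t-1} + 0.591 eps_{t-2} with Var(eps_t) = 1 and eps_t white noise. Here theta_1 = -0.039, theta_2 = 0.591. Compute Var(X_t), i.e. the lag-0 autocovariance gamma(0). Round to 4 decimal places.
\gamma(0) = 1.3508

For an MA(q) process X_t = eps_t + sum_i theta_i eps_{t-i} with
Var(eps_t) = sigma^2, the variance is
  gamma(0) = sigma^2 * (1 + sum_i theta_i^2).
  sum_i theta_i^2 = (-0.039)^2 + (0.591)^2 = 0.001521 + 0.349281 = 0.350802.
  gamma(0) = 1 * (1 + 0.350802) = 1 * 1.350802 = 1.350802, which rounds to 1.3508.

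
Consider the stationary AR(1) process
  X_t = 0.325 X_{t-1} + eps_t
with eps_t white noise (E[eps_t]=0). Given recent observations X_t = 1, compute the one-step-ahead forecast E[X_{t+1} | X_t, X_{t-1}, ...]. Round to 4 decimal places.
E[X_{t+1} \mid \mathcal F_t] = 0.3250

For an AR(p) model X_t = c + sum_i phi_i X_{t-i} + eps_t, the
one-step-ahead conditional mean is
  E[X_{t+1} | X_t, ...] = c + sum_i phi_i X_{t+1-i}.
Substitute known values:
  E[X_{t+1} | ...] = (0.325) * (1)
                   = 0.3250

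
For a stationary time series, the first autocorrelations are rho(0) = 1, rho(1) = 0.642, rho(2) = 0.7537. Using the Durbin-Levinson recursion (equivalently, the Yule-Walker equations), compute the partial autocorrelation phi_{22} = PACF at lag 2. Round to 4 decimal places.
\phi_{22} = 0.5810

The PACF at lag k is phi_{kk}, the last component of the solution
to the Yule-Walker system G_k phi = r_k where
  (G_k)_{ij} = rho(|i - j|), (r_k)_i = rho(i), i,j = 1..k.
Equivalently, Durbin-Levinson gives phi_{kk} iteratively:
  phi_{11} = rho(1)
  phi_{kk} = [rho(k) - sum_{j=1..k-1} phi_{k-1,j} rho(k-j)]
            / [1 - sum_{j=1..k-1} phi_{k-1,j} rho(j)],
  phi_{k,j} = phi_{k-1,j} - phi_{kk} phi_{k-1,k-j},  j = 1..k-1.
Step k = 1:
  phi_11 = rho(1) = 0.642.
Step k = 2:
  phi_22 = [rho(2) - phi_11 rho(1)] / [1 - phi_11 rho(1)] = [0.7537 - (0.642)(0.642)] / [1 - (0.642)(0.642)]
         = 0.341536 / 0.587836 = 0.581.
Therefore phi_{22} = 0.5810.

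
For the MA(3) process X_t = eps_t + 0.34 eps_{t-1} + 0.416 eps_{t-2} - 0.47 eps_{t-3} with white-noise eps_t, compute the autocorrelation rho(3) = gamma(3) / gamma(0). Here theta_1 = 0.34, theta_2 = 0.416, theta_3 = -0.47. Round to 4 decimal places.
\rho(3) = -0.3113

For an MA(q) process with theta_0 = 1, the autocovariance is
  gamma(k) = sigma^2 * sum_{i=0..q-k} theta_i * theta_{i+k},
and rho(k) = gamma(k) / gamma(0). Sigma^2 cancels.
  numerator   = (1)*(-0.47) = -0.47.
  denominator = (1)^2 + (0.34)^2 + (0.416)^2 + (-0.47)^2 = 1.509556.
  rho(3) = -0.47 / 1.509556 = -0.3113.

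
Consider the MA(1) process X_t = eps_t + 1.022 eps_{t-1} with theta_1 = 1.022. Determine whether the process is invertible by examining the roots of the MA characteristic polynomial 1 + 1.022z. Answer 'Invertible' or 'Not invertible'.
\text{Not invertible}

The MA(q) characteristic polynomial is P(z) = 1 + 1.022z.
Invertibility requires all roots to lie outside the unit circle, i.e. |z| > 1 for every root.
This is linear in z: 1 + (1.022) z = 0  =>  z = -1/(1.022) = -0.978474,  |z| = 0.978474.
Moduli of all roots: 0.9785.
All moduli strictly greater than 1? No.
Verdict: Not invertible.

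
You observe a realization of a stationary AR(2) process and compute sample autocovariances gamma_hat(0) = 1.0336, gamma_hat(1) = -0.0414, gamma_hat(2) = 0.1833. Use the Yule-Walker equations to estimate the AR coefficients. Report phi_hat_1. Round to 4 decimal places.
\hat\phi_{1} = -0.0330

The Yule-Walker equations for an AR(p) process read, in matrix form,
  Gamma_p phi = r_p,   with   (Gamma_p)_{ij} = gamma(|i - j|),
                       (r_p)_i = gamma(i),   i,j = 1..p.
Substitute the sample gammas (Toeplitz matrix and right-hand side of size 2):
  Gamma_p = [[1.0336, -0.0414], [-0.0414, 1.0336]]
  r_p     = [-0.0414, 0.1833]
Written out:
  1.0336 phi_1 - 0.0414 phi_2 = -0.0414
  -0.0414 phi_1 + 1.0336 phi_2 = 0.1833
Solve by Cramer's rule:
  det = gamma(0)^2 - gamma(1)^2 = (1.0336)^2 - (-0.0414)^2 = 1.06832896 - 0.00171396 = 1.066615
  phi_hat_1 = [gamma(1) gamma(0) - gamma(1) gamma(2)] / det = [(-0.0414)(1.0336) - (-0.0414)(0.1833)] / 1.066615 = -0.03520242 / 1.066615 = -0.033
  phi_hat_2 = [gamma(0) gamma(2) - gamma(1)^2] / det = [(1.0336)(0.1833) - (-0.0414)^2] / 1.066615 = 0.18774492 / 1.066615 = 0.176
So phi_hat = [-0.0330, 0.1760].
Therefore phi_hat_1 = -0.0330.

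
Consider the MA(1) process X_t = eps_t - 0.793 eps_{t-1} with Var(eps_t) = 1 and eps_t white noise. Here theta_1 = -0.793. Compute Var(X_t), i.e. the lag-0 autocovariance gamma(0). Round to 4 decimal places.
\gamma(0) = 1.6288

For an MA(q) process X_t = eps_t + sum_i theta_i eps_{t-i} with
Var(eps_t) = sigma^2, the variance is
  gamma(0) = sigma^2 * (1 + sum_i theta_i^2).
  sum_i theta_i^2 = (-0.793)^2 = 0.628849.
  gamma(0) = 1 * (1 + 0.628849) = 1 * 1.628849 = 1.628849, which rounds to 1.6288.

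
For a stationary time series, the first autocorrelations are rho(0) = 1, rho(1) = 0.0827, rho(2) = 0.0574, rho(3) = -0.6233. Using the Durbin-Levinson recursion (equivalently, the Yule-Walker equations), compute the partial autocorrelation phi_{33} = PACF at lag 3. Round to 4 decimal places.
\phi_{33} = -0.6380

The PACF at lag k is phi_{kk}, the last component of the solution
to the Yule-Walker system G_k phi = r_k where
  (G_k)_{ij} = rho(|i - j|), (r_k)_i = rho(i), i,j = 1..k.
Equivalently, Durbin-Levinson gives phi_{kk} iteratively:
  phi_{11} = rho(1)
  phi_{kk} = [rho(k) - sum_{j=1..k-1} phi_{k-1,j} rho(k-j)]
            / [1 - sum_{j=1..k-1} phi_{k-1,j} rho(j)],
  phi_{k,j} = phi_{k-1,j} - phi_{kk} phi_{k-1,k-j},  j = 1..k-1.
Step k = 1:
  phi_11 = rho(1) = 0.0827.
Step k = 2:
  phi_22 = [rho(2) - phi_11 rho(1)] / [1 - phi_11 rho(1)] = [0.0574 - (0.0827)(0.0827)] / [1 - (0.0827)(0.0827)]
         = 0.05056071 / 0.99316071 = 0.050909.
  Update: phi_21 = phi_11 - phi_22 phi_11 = 0.0827 - (0.050909)(0.0827) = 0.07849.
Step k = 3:
  phi_33 = [rho(3) - phi_21 rho(2) - phi_22 rho(1)] / [1 - phi_21 rho(1) - phi_22 rho(2)]
    numerator   = -0.6233 - (0.07849)(0.0574) - (0.050909)(0.0827) = -0.63201548
    denominator = 1 - (0.07849)(0.0827) - (0.050909)(0.0574) = 0.99058672
  phi_33 = -0.63201548 / 0.99058672 = -0.638.
Therefore phi_{33} = -0.6380.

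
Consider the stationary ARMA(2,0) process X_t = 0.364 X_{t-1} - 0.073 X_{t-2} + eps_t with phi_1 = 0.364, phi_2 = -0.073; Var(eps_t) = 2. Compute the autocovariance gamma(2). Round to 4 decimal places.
\gamma(2) = 0.1147

Multiply the model equation by X_{t-k} and take expectations. With theta_0 = psi_0 = 1 and psi_j the MA(infinity) weights, this gives
  gamma(k) - sum_i phi_i gamma(k-i) = c_k,
  c_k = sigma^2 * sum_{j=k..q} theta_j psi_{j-k}   (c_k = 0 for k > q),
using gamma(-m) = gamma(m).
Pure AR (q = 0): c_0 = sigma^2 = 2, c_k = 0 for k >= 1.
Equations for k = 0, 1, 2 (AR order 2, c_2 = 0):
  (E0) gamma(0) = phi_1 gamma(1) + phi_2 gamma(2) + c_0
  (E1) gamma(1) = phi_1 gamma(0) + phi_2 gamma(1) + c_1
  (E2) gamma(2) = phi_1 gamma(1) + phi_2 gamma(0)
From (E1): gamma(1) = A gamma(0) + B with
  A = phi_1 / (1 - phi_2) = 0.364 / 1.073 = 0.339236,   B = c_1 / (1 - phi_2) = 0 / 1.073 = 0.
Insert (E2) into (E0): gamma(0) (1 - phi_2^2) = phi_1 (1 + phi_2) gamma(1) + c_0.
  phi_1 (1 + phi_2) = (0.364)(0.927) = 0.337428,   1 - phi_2^2 = 0.994671.
Replace gamma(1) by A gamma(0) + B and collect gamma(0):
  gamma(0) [0.994671 - (0.337428)(0.339236)] = c_0 = 2
  gamma(0) * 0.880203 = 2
  gamma(0) = 2 / 0.880203 = 2.272202.
  gamma(1) = A gamma(0) = (0.339236)(2.272202) = 0.770812.
  gamma(2) = phi_1 gamma(1) + phi_2 gamma(0) = (0.364)(0.770812) + (-0.073)(2.272202) = 0.114705.
Therefore gamma(2) = 0.1147 (to 4 decimal places).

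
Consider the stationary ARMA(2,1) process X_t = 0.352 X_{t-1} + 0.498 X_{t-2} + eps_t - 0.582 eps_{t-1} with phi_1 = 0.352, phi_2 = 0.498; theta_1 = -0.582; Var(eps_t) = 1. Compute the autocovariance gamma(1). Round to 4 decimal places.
\gamma(1) = -0.2009

Multiply the model equation by X_{t-k} and take expectations. With theta_0 = psi_0 = 1 and psi_j the MA(infinity) weights, this gives
  gamma(k) - sum_i phi_i gamma(k-i) = c_k,
  c_k = sigma^2 * sum_{j=k..q} theta_j psi_{j-k}   (c_k = 0 for k > q),
using gamma(-m) = gamma(m).
psi-weights needed (psi_j = theta_j + sum_i phi_i psi_{j-i}):
  psi_1 = theta_1 + phi_1 = -0.582 + (0.352) = -0.23
Right-hand sides:
  c_0 = sigma^2 (1 + theta_1 psi_1) = 1 * (1 + (-0.582)(-0.23)) = 1 * 1.13386 = 1.13386
  c_1 = sigma^2 theta_1 = 1 * (-0.582) = -0.582
  c_2 = 0
Equations for k = 0, 1, 2 (AR order 2, c_2 = 0):
  (E0) gamma(0) = phi_1 gamma(1) + phi_2 gamma(2) + c_0
  (E1) gamma(1) = phi_1 gamma(0) + phi_2 gamma(1) + c_1
  (E2) gamma(2) = phi_1 gamma(1) + phi_2 gamma(0)
From (E1): gamma(1) = A gamma(0) + B with
  A = phi_1 / (1 - phi_2) = 0.352 / 0.502 = 0.701195,   B = c_1 / (1 - phi_2) = -0.582 / 0.502 = -1.159363.
Insert (E2) into (E0): gamma(0) (1 - phi_2^2) = phi_1 (1 + phi_2) gamma(1) + c_0.
  phi_1 (1 + phi_2) = (0.352)(1.498) = 0.527296,   1 - phi_2^2 = 0.751996.
Replace gamma(1) by A gamma(0) + B and collect gamma(0):
  gamma(0) [0.751996 - (0.527296)(0.701195)] = (0.527296)(-1.159363) + 1.13386
  gamma(0) * 0.382259 = 0.522533
  gamma(0) = 0.522533 / 0.382259 = 1.366962.
  gamma(1) = A gamma(0) + B = (0.701195)(1.366962) + (-1.159363) = -0.200856.
Therefore gamma(1) = -0.2009 (to 4 decimal places).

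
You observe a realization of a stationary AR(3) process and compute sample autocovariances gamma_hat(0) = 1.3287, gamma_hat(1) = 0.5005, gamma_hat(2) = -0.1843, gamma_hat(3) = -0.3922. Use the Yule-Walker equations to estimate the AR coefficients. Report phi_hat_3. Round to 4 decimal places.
\hat\phi_{3} = -0.1340

The Yule-Walker equations for an AR(p) process read, in matrix form,
  Gamma_p phi = r_p,   with   (Gamma_p)_{ij} = gamma(|i - j|),
                       (r_p)_i = gamma(i),   i,j = 1..p.
Substitute the sample gammas (Toeplitz matrix and right-hand side of size 3):
  Gamma_p = [[1.3287, 0.5005, -0.1843], [0.5005, 1.3287, 0.5005], [-0.1843, 0.5005, 1.3287]]
  r_p     = [0.5005, -0.1843, -0.3922]
Written out (R1..R3):
  (R1) 1.3287 phi_1 + 0.5005 phi_2 - 0.1843 phi_3 = 0.5005
  (R2) 0.5005 phi_1 + 1.3287 phi_2 + 0.5005 phi_3 = -0.1843
  (R3) -0.1843 phi_1 + 0.5005 phi_2 + 1.3287 phi_3 = -0.3922
Gaussian elimination:
  R2 <- R2 - (0.5005/1.3287) R1 = R2 - (0.376684) R1:  1.14017 phi_2 + 0.569923 phi_3 = -0.37283
  R3 <- R3 - (-0.1843/1.3287) R1 = R3 - (-0.138707) R1:  0.569923 phi_2 + 1.303136 phi_3 = -0.322777
  R3 <- R3 - (0.569923/1.14017) R2 = R3 - (0.499858) R2:  1.018256 phi_3 = -0.136415
Back-substitution:
  phi_hat_3 = -0.136415 / 1.018256 = -0.133969
  phi_hat_2 = (-0.37283 - (0.569923)(-0.133969)) / 1.14017 = -0.26003
  phi_hat_1 = (0.5005 - (0.5005)(-0.26003) - (-0.1843)(-0.133969)) / 1.3287 = 0.456051
So phi_hat = [0.4561, -0.2600, -0.1340].
Therefore phi_hat_3 = -0.1340.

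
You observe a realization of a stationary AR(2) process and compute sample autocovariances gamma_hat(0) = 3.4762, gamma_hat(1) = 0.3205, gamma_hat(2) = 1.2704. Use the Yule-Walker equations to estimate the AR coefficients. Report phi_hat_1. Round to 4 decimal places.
\hat\phi_{1} = 0.0590

The Yule-Walker equations for an AR(p) process read, in matrix form,
  Gamma_p phi = r_p,   with   (Gamma_p)_{ij} = gamma(|i - j|),
                       (r_p)_i = gamma(i),   i,j = 1..p.
Substitute the sample gammas (Toeplitz matrix and right-hand side of size 2):
  Gamma_p = [[3.4762, 0.3205], [0.3205, 3.4762]]
  r_p     = [0.3205, 1.2704]
Written out:
  3.4762 phi_1 + 0.3205 phi_2 = 0.3205
  0.3205 phi_1 + 3.4762 phi_2 = 1.2704
Solve by Cramer's rule:
  det = gamma(0)^2 - gamma(1)^2 = (3.4762)^2 - (0.3205)^2 = 12.08396644 - 0.10272025 = 11.98124619
  phi_hat_1 = [gamma(1) gamma(0) - gamma(1) gamma(2)] / det = [(0.3205)(3.4762) - (0.3205)(1.2704)] / 11.98124619 = 0.7069589 / 11.98124619 = 0.059
  phi_hat_2 = [gamma(0) gamma(2) - gamma(1)^2] / det = [(3.4762)(1.2704) - (0.3205)^2] / 11.98124619 = 4.31344423 / 11.98124619 = 0.36
So phi_hat = [0.0590, 0.3600].
Therefore phi_hat_1 = 0.0590.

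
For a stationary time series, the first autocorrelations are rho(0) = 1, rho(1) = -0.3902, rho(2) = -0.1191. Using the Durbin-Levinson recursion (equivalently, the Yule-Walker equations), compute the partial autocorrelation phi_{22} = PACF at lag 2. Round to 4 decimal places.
\phi_{22} = -0.3201

The PACF at lag k is phi_{kk}, the last component of the solution
to the Yule-Walker system G_k phi = r_k where
  (G_k)_{ij} = rho(|i - j|), (r_k)_i = rho(i), i,j = 1..k.
Equivalently, Durbin-Levinson gives phi_{kk} iteratively:
  phi_{11} = rho(1)
  phi_{kk} = [rho(k) - sum_{j=1..k-1} phi_{k-1,j} rho(k-j)]
            / [1 - sum_{j=1..k-1} phi_{k-1,j} rho(j)],
  phi_{k,j} = phi_{k-1,j} - phi_{kk} phi_{k-1,k-j},  j = 1..k-1.
Step k = 1:
  phi_11 = rho(1) = -0.3902.
Step k = 2:
  phi_22 = [rho(2) - phi_11 rho(1)] / [1 - phi_11 rho(1)] = [-0.1191 - (-0.3902)(-0.3902)] / [1 - (-0.3902)(-0.3902)]
         = -0.27135604 / 0.84774396 = -0.3201.
Therefore phi_{22} = -0.3201.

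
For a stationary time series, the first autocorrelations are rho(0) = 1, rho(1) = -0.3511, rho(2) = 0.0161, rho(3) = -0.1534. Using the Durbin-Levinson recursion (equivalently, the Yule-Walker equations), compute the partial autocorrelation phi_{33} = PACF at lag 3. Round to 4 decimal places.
\phi_{33} = -0.2200

The PACF at lag k is phi_{kk}, the last component of the solution
to the Yule-Walker system G_k phi = r_k where
  (G_k)_{ij} = rho(|i - j|), (r_k)_i = rho(i), i,j = 1..k.
Equivalently, Durbin-Levinson gives phi_{kk} iteratively:
  phi_{11} = rho(1)
  phi_{kk} = [rho(k) - sum_{j=1..k-1} phi_{k-1,j} rho(k-j)]
            / [1 - sum_{j=1..k-1} phi_{k-1,j} rho(j)],
  phi_{k,j} = phi_{k-1,j} - phi_{kk} phi_{k-1,k-j},  j = 1..k-1.
Step k = 1:
  phi_11 = rho(1) = -0.3511.
Step k = 2:
  phi_22 = [rho(2) - phi_11 rho(1)] / [1 - phi_11 rho(1)] = [0.0161 - (-0.3511)(-0.3511)] / [1 - (-0.3511)(-0.3511)]
         = -0.10717121 / 0.87672879 = -0.12224.
  Update: phi_21 = phi_11 - phi_22 phi_11 = -0.3511 - (-0.12224)(-0.3511) = -0.394018.
Step k = 3:
  phi_33 = [rho(3) - phi_21 rho(2) - phi_22 rho(1)] / [1 - phi_21 rho(1) - phi_22 rho(2)]
    numerator   = -0.1534 - (-0.394018)(0.0161) - (-0.12224)(-0.3511) = -0.18997472
    denominator = 1 - (-0.394018)(-0.3511) - (-0.12224)(0.0161) = 0.8636282
  phi_33 = -0.18997472 / 0.8636282 = -0.22.
Therefore phi_{33} = -0.2200.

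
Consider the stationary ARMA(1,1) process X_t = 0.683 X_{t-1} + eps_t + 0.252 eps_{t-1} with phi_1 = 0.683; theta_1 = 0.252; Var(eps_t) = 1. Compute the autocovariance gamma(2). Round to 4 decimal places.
\gamma(2) = 1.4030

Multiply the model equation by X_{t-k} and take expectations. With theta_0 = psi_0 = 1 and psi_j the MA(infinity) weights, this gives
  gamma(k) - sum_i phi_i gamma(k-i) = c_k,
  c_k = sigma^2 * sum_{j=k..q} theta_j psi_{j-k}   (c_k = 0 for k > q),
using gamma(-m) = gamma(m).
psi-weights needed (psi_j = theta_j + sum_i phi_i psi_{j-i}):
  psi_1 = theta_1 + phi_1 = 0.252 + (0.683) = 0.935
Right-hand sides:
  c_0 = sigma^2 (1 + theta_1 psi_1) = 1 * (1 + (0.252)(0.935)) = 1 * 1.23562 = 1.23562
  c_1 = sigma^2 theta_1 = 1 * (0.252) = 0.252
  c_2 = 0
Equations for k = 0 and k = 1 (AR order 1):
  gamma(0) = phi_1 gamma(1) + c_0
  gamma(1) = phi_1 gamma(0) + c_1
Substituting the second into the first: gamma(0) (1 - phi_1^2) = c_0 + phi_1 c_1, so
  gamma(0) = (c_0 + phi_1 c_1) / (1 - phi_1^2) = (1.23562 + (0.683)(0.252)) / (1 - (0.683)^2) = 1.407736 / 0.533511 = 2.638626.
  gamma(1) = phi_1 gamma(0) + c_1 = (0.683)(2.638626) + (0.252) = 2.054182.
For k = 2 (> q): gamma(2) = phi_1 gamma(1) = (0.683)(2.054182) = 1.403006.
Therefore gamma(2) = 1.4030 (to 4 decimal places).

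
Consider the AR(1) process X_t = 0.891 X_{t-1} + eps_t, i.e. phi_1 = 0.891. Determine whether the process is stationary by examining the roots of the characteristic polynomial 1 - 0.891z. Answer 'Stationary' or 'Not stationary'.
\text{Stationary}

The AR(p) characteristic polynomial is P(z) = 1 - 0.891z.
Stationarity requires all roots to lie outside the unit circle, i.e. |z| > 1 for every root.
This is linear in z: 1 + (-0.891) z = 0  =>  z = -1/(-0.891) = 1.122334,  |z| = 1.122334.
Moduli of all roots: 1.1223.
All moduli strictly greater than 1? Yes.
Verdict: Stationary.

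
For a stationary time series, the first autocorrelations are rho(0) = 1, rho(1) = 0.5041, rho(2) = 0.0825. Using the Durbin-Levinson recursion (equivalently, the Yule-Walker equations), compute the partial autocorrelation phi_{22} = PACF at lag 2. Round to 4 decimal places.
\phi_{22} = -0.2301

The PACF at lag k is phi_{kk}, the last component of the solution
to the Yule-Walker system G_k phi = r_k where
  (G_k)_{ij} = rho(|i - j|), (r_k)_i = rho(i), i,j = 1..k.
Equivalently, Durbin-Levinson gives phi_{kk} iteratively:
  phi_{11} = rho(1)
  phi_{kk} = [rho(k) - sum_{j=1..k-1} phi_{k-1,j} rho(k-j)]
            / [1 - sum_{j=1..k-1} phi_{k-1,j} rho(j)],
  phi_{k,j} = phi_{k-1,j} - phi_{kk} phi_{k-1,k-j},  j = 1..k-1.
Step k = 1:
  phi_11 = rho(1) = 0.5041.
Step k = 2:
  phi_22 = [rho(2) - phi_11 rho(1)] / [1 - phi_11 rho(1)] = [0.0825 - (0.5041)(0.5041)] / [1 - (0.5041)(0.5041)]
         = -0.17161681 / 0.74588319 = -0.2301.
Therefore phi_{22} = -0.2301.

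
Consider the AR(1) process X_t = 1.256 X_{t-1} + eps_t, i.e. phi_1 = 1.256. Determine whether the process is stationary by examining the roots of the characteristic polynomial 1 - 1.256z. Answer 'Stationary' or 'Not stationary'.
\text{Not stationary}

The AR(p) characteristic polynomial is P(z) = 1 - 1.256z.
Stationarity requires all roots to lie outside the unit circle, i.e. |z| > 1 for every root.
This is linear in z: 1 + (-1.256) z = 0  =>  z = -1/(-1.256) = 0.796178,  |z| = 0.796178.
Moduli of all roots: 0.7962.
All moduli strictly greater than 1? No.
Verdict: Not stationary.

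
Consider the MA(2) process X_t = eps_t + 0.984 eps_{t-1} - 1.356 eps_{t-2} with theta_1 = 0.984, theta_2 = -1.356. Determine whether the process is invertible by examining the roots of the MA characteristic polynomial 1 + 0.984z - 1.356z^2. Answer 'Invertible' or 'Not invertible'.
\text{Not invertible}

The MA(q) characteristic polynomial is P(z) = 1 + 0.984z - 1.356z^2.
Invertibility requires all roots to lie outside the unit circle, i.e. |z| > 1 for every root.
Set 1 + (0.984) z + (-1.356) z^2 = 0, i.e. a z^2 + b z + c = 0 with a = -1.356, b = 0.984, c = 1.
Discriminant D = b^2 - 4ac = (0.984)^2 - 4*(-1.356)*1 = 0.968256 - (-5.424) = 6.392256.
D >= 0, so the roots are real: z = (-b +/- sqrt(D)) / (2a) = (-0.984 +/- 2.528291) / (-2.712).
  z_1 = (-0.984 + 2.528291) / (-2.712) = -0.5694,   |z_1| = 0.5694.
  z_2 = (-0.984 - 2.528291) / (-2.712) = 1.2951,   |z_2| = 1.2951.
Moduli of all roots: 0.5694, 1.2951.
All moduli strictly greater than 1? No.
Verdict: Not invertible.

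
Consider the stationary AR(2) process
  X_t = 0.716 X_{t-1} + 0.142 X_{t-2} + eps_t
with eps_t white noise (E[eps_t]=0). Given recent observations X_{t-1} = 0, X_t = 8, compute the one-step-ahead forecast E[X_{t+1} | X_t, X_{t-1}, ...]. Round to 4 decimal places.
E[X_{t+1} \mid \mathcal F_t] = 5.7280

For an AR(p) model X_t = c + sum_i phi_i X_{t-i} + eps_t, the
one-step-ahead conditional mean is
  E[X_{t+1} | X_t, ...] = c + sum_i phi_i X_{t+1-i}.
Substitute known values:
  E[X_{t+1} | ...] = (0.716) * (8) + (0.142) * (0)
                   = 5.7280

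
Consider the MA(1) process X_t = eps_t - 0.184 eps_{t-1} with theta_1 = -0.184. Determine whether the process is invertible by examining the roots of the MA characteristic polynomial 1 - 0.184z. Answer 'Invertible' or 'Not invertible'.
\text{Invertible}

The MA(q) characteristic polynomial is P(z) = 1 - 0.184z.
Invertibility requires all roots to lie outside the unit circle, i.e. |z| > 1 for every root.
This is linear in z: 1 + (-0.184) z = 0  =>  z = -1/(-0.184) = 5.434783,  |z| = 5.434783.
Moduli of all roots: 5.4348.
All moduli strictly greater than 1? Yes.
Verdict: Invertible.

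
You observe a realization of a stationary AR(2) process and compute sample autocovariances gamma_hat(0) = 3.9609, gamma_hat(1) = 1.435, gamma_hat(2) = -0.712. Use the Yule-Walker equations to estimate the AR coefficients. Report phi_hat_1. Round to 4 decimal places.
\hat\phi_{1} = 0.4920

The Yule-Walker equations for an AR(p) process read, in matrix form,
  Gamma_p phi = r_p,   with   (Gamma_p)_{ij} = gamma(|i - j|),
                       (r_p)_i = gamma(i),   i,j = 1..p.
Substitute the sample gammas (Toeplitz matrix and right-hand side of size 2):
  Gamma_p = [[3.9609, 1.435], [1.435, 3.9609]]
  r_p     = [1.435, -0.712]
Written out:
  3.9609 phi_1 + 1.435 phi_2 = 1.435
  1.435 phi_1 + 3.9609 phi_2 = -0.712
Solve by Cramer's rule:
  det = gamma(0)^2 - gamma(1)^2 = (3.9609)^2 - (1.435)^2 = 15.68872881 - 2.059225 = 13.62950381
  phi_hat_1 = [gamma(1) gamma(0) - gamma(1) gamma(2)] / det = [(1.435)(3.9609) - (1.435)(-0.712)] / 13.62950381 = 6.7056115 / 13.62950381 = 0.492
  phi_hat_2 = [gamma(0) gamma(2) - gamma(1)^2] / det = [(3.9609)(-0.712) - (1.435)^2] / 13.62950381 = -4.8793858 / 13.62950381 = -0.358
So phi_hat = [0.4920, -0.3580].
Therefore phi_hat_1 = 0.4920.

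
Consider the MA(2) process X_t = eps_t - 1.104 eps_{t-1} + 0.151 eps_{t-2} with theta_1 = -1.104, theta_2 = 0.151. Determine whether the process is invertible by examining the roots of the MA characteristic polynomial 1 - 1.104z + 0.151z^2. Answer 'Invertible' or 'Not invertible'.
\text{Invertible}

The MA(q) characteristic polynomial is P(z) = 1 - 1.104z + 0.151z^2.
Invertibility requires all roots to lie outside the unit circle, i.e. |z| > 1 for every root.
Set 1 + (-1.104) z + (0.151) z^2 = 0, i.e. a z^2 + b z + c = 0 with a = 0.151, b = -1.104, c = 1.
Discriminant D = b^2 - 4ac = (-1.104)^2 - 4*(0.151)*1 = 1.218816 - (0.604) = 0.614816.
D >= 0, so the roots are real: z = (-b +/- sqrt(D)) / (2a) = (1.104 +/- 0.784102) / (0.302).
  z_1 = (1.104 + 0.784102) / (0.302) = 6.252,   |z_1| = 6.252.
  z_2 = (1.104 - 0.784102) / (0.302) = 1.0593,   |z_2| = 1.0593.
Moduli of all roots: 6.2520, 1.0593.
All moduli strictly greater than 1? Yes.
Verdict: Invertible.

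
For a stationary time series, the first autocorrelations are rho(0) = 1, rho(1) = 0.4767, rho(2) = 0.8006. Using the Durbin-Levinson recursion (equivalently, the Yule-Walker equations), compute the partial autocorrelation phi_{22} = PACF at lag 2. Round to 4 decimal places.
\phi_{22} = 0.7420

The PACF at lag k is phi_{kk}, the last component of the solution
to the Yule-Walker system G_k phi = r_k where
  (G_k)_{ij} = rho(|i - j|), (r_k)_i = rho(i), i,j = 1..k.
Equivalently, Durbin-Levinson gives phi_{kk} iteratively:
  phi_{11} = rho(1)
  phi_{kk} = [rho(k) - sum_{j=1..k-1} phi_{k-1,j} rho(k-j)]
            / [1 - sum_{j=1..k-1} phi_{k-1,j} rho(j)],
  phi_{k,j} = phi_{k-1,j} - phi_{kk} phi_{k-1,k-j},  j = 1..k-1.
Step k = 1:
  phi_11 = rho(1) = 0.4767.
Step k = 2:
  phi_22 = [rho(2) - phi_11 rho(1)] / [1 - phi_11 rho(1)] = [0.8006 - (0.4767)(0.4767)] / [1 - (0.4767)(0.4767)]
         = 0.57335711 / 0.77275711 = 0.742.
Therefore phi_{22} = 0.7420.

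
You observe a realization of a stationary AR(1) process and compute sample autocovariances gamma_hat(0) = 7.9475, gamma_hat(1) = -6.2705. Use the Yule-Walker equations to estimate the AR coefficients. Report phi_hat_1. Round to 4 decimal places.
\hat\phi_{1} = -0.7890

The Yule-Walker equations for an AR(p) process read, in matrix form,
  Gamma_p phi = r_p,   with   (Gamma_p)_{ij} = gamma(|i - j|),
                       (r_p)_i = gamma(i),   i,j = 1..p.
Substitute the sample gammas (Toeplitz matrix and right-hand side of size 1):
  Gamma_p = [[7.9475]]
  r_p     = [-6.2705]
With p = 1 this is the single equation gamma(0) phi_1 = gamma(1):
  phi_hat_1 = gamma(1) / gamma(0) = -6.2705 / 7.9475 = -0.7890.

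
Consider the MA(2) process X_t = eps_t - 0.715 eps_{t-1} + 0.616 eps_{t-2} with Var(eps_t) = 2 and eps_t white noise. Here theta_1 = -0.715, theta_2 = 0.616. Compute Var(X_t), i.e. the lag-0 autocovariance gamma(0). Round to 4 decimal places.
\gamma(0) = 3.7814

For an MA(q) process X_t = eps_t + sum_i theta_i eps_{t-i} with
Var(eps_t) = sigma^2, the variance is
  gamma(0) = sigma^2 * (1 + sum_i theta_i^2).
  sum_i theta_i^2 = (-0.715)^2 + (0.616)^2 = 0.511225 + 0.379456 = 0.890681.
  gamma(0) = 2 * (1 + 0.890681) = 2 * 1.890681 = 3.781362, which rounds to 3.7814.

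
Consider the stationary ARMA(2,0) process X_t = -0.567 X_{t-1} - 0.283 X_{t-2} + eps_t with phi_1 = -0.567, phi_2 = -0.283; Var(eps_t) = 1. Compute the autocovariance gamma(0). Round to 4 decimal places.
\gamma(0) = 1.3509

Multiply the model equation by X_{t-k} and take expectations. With theta_0 = psi_0 = 1 and psi_j the MA(infinity) weights, this gives
  gamma(k) - sum_i phi_i gamma(k-i) = c_k,
  c_k = sigma^2 * sum_{j=k..q} theta_j psi_{j-k}   (c_k = 0 for k > q),
using gamma(-m) = gamma(m).
Pure AR (q = 0): c_0 = sigma^2 = 1, c_k = 0 for k >= 1.
Equations for k = 0, 1, 2 (AR order 2, c_2 = 0):
  (E0) gamma(0) = phi_1 gamma(1) + phi_2 gamma(2) + c_0
  (E1) gamma(1) = phi_1 gamma(0) + phi_2 gamma(1) + c_1
  (E2) gamma(2) = phi_1 gamma(1) + phi_2 gamma(0)
From (E1): gamma(1) = A gamma(0) + B with
  A = phi_1 / (1 - phi_2) = -0.567 / 1.283 = -0.441933,   B = c_1 / (1 - phi_2) = 0 / 1.283 = 0.
Insert (E2) into (E0): gamma(0) (1 - phi_2^2) = phi_1 (1 + phi_2) gamma(1) + c_0.
  phi_1 (1 + phi_2) = (-0.567)(0.717) = -0.406539,   1 - phi_2^2 = 0.919911.
Replace gamma(1) by A gamma(0) + B and collect gamma(0):
  gamma(0) [0.919911 - (-0.406539)(-0.441933)] = c_0 = 1
  gamma(0) * 0.740248 = 1
  gamma(0) = 1 / 0.740248 = 1.350899.
Therefore gamma(0) = 1.3509 (to 4 decimal places).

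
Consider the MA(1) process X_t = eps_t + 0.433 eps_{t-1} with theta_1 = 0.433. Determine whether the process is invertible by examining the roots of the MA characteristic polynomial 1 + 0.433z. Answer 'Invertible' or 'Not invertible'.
\text{Invertible}

The MA(q) characteristic polynomial is P(z) = 1 + 0.433z.
Invertibility requires all roots to lie outside the unit circle, i.e. |z| > 1 for every root.
This is linear in z: 1 + (0.433) z = 0  =>  z = -1/(0.433) = -2.309469,  |z| = 2.309469.
Moduli of all roots: 2.3095.
All moduli strictly greater than 1? Yes.
Verdict: Invertible.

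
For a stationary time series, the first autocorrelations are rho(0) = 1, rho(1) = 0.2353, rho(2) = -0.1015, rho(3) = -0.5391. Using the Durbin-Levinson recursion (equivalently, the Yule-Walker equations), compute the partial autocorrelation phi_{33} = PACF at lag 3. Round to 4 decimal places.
\phi_{33} = -0.5140

The PACF at lag k is phi_{kk}, the last component of the solution
to the Yule-Walker system G_k phi = r_k where
  (G_k)_{ij} = rho(|i - j|), (r_k)_i = rho(i), i,j = 1..k.
Equivalently, Durbin-Levinson gives phi_{kk} iteratively:
  phi_{11} = rho(1)
  phi_{kk} = [rho(k) - sum_{j=1..k-1} phi_{k-1,j} rho(k-j)]
            / [1 - sum_{j=1..k-1} phi_{k-1,j} rho(j)],
  phi_{k,j} = phi_{k-1,j} - phi_{kk} phi_{k-1,k-j},  j = 1..k-1.
Step k = 1:
  phi_11 = rho(1) = 0.2353.
Step k = 2:
  phi_22 = [rho(2) - phi_11 rho(1)] / [1 - phi_11 rho(1)] = [-0.1015 - (0.2353)(0.2353)] / [1 - (0.2353)(0.2353)]
         = -0.15686609 / 0.94463391 = -0.16606.
  Update: phi_21 = phi_11 - phi_22 phi_11 = 0.2353 - (-0.16606)(0.2353) = 0.274374.
Step k = 3:
  phi_33 = [rho(3) - phi_21 rho(2) - phi_22 rho(1)] / [1 - phi_21 rho(1) - phi_22 rho(2)]
    numerator   = -0.5391 - (0.274374)(-0.1015) - (-0.16606)(0.2353) = -0.47217708
    denominator = 1 - (0.274374)(0.2353) - (-0.16606)(-0.1015) = 0.9185847
  phi_33 = -0.47217708 / 0.9185847 = -0.514.
Therefore phi_{33} = -0.5140.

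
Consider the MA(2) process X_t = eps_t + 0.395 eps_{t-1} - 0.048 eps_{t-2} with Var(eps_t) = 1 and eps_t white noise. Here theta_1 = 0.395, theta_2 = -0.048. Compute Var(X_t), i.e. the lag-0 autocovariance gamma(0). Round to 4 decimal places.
\gamma(0) = 1.1583

For an MA(q) process X_t = eps_t + sum_i theta_i eps_{t-i} with
Var(eps_t) = sigma^2, the variance is
  gamma(0) = sigma^2 * (1 + sum_i theta_i^2).
  sum_i theta_i^2 = (0.395)^2 + (-0.048)^2 = 0.156025 + 0.002304 = 0.158329.
  gamma(0) = 1 * (1 + 0.158329) = 1 * 1.158329 = 1.158329, which rounds to 1.1583.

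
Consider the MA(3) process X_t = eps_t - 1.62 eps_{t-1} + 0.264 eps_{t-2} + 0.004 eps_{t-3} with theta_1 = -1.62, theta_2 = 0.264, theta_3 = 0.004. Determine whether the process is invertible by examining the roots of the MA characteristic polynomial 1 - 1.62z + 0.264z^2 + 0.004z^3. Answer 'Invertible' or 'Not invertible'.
\text{Not invertible}

The MA(q) characteristic polynomial is P(z) = 1 - 1.62z + 0.264z^2 + 0.004z^3.
Invertibility requires all roots to lie outside the unit circle, i.e. |z| > 1 for every root.
Degree 3: look for a simple real root z0 first, then factor out (1 - z/z0) and solve the remaining quadratic.
Testing z0 = 5: P(5) = 1 + (-1.62)(5) + (0.264)(5)^2 + (0.004)(5)^3
  = 1 + (-8.1) + (6.6) + (0.5) = 0.  So z_0 = 5 is a root, |z_0| = 5.
Divide out the factor (1 - 0.2 z) = (1 - z/z0) (since 1/z0 = 0.2):
  P(z) = (1 - 0.2 z)(1 + (-1.42) z + (-0.02) z^2)
  [check: z-coef -1.42 - (0.2) = -1.62; z^2-coef -0.02 - (0.2)(-1.42) = 0.264; z^3-coef -(0.2)(-0.02) = 0.004.]
Remaining roots from the quadratic factor 1 + (-1.42) z + (-0.02) z^2:
  Set 1 + (-1.42) z + (-0.02) z^2 = 0, i.e. a z^2 + b z + c = 0 with a = -0.02, b = -1.42, c = 1.
  Discriminant D = b^2 - 4ac = (-1.42)^2 - 4*(-0.02)*1 = 2.0164 - (-0.08) = 2.0964.
  D >= 0, so the roots are real: z = (-b +/- sqrt(D)) / (2a) = (1.42 +/- 1.447895) / (-0.04).
    z_1 = (1.42 + 1.447895) / (-0.04) = -71.6974,   |z_1| = 71.6974.
    z_2 = (1.42 - 1.447895) / (-0.04) = 0.6974,   |z_2| = 0.6974.
Moduli of all roots: 5.0000, 71.6974, 0.6974.
All moduli strictly greater than 1? No.
Verdict: Not invertible.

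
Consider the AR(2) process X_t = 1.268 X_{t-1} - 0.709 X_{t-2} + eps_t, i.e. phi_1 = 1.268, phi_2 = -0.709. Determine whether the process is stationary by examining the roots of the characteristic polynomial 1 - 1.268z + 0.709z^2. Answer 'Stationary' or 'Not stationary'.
\text{Stationary}

The AR(p) characteristic polynomial is P(z) = 1 - 1.268z + 0.709z^2.
Stationarity requires all roots to lie outside the unit circle, i.e. |z| > 1 for every root.
Set 1 + (-1.268) z + (0.709) z^2 = 0, i.e. a z^2 + b z + c = 0 with a = 0.709, b = -1.268, c = 1.
Discriminant D = b^2 - 4ac = (-1.268)^2 - 4*(0.709)*1 = 1.607824 - (2.836) = -1.228176.
D < 0, so the roots are the complex-conjugate pair z = (-b +/- i sqrt(-D)) / (2a) = 0.8942 +/- 0.7815i.
For a conjugate pair |z|^2 = z * conj(z) = (product of roots) = c/a = 1/(0.709) = 1.410437, so |z| = sqrt(1.410437) = 1.1876 for both roots.
Moduli of all roots: 1.1876, 1.1876.
All moduli strictly greater than 1? Yes.
Verdict: Stationary.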